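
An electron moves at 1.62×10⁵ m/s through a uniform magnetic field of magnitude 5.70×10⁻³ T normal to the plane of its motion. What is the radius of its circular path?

The magnetic force provides the centripetal force: |q|vB = mv²/r.
r = mv/(|q|B) = (9.109×10⁻³¹)(1.62×10⁵)/((1.602×10⁻¹⁹)(5.70×10⁻³)) ≈ 1.62×10⁻⁴ m.

r ≈ 1.62×10⁻⁴ m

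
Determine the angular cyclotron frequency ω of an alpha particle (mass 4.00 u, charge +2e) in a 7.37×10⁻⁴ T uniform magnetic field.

ω = |q|B/m.
ω = (3.204×10⁻¹⁹)(7.37×10⁻⁴)/6.644×10⁻²⁷ ≈ 3.55×10⁴ rad/s.

ω ≈ 3.55×10⁴ rad/s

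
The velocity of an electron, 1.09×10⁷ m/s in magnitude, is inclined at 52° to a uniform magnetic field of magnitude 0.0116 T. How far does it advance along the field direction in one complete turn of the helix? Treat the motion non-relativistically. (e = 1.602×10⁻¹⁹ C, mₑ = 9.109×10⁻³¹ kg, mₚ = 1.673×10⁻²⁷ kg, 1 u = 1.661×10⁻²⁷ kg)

p ≈ 0.0207 m

v∥ = v cosθ = 1.09×10⁷·cos52° ≈ 6.711×10⁶ m/s.
T = 2πm/(|q|B) = 2π(9.109×10⁻³¹)/((1.602×10⁻¹⁹)(0.0116)) ≈ 3.080×10⁻⁹ s.
pitch = v∥ T = (6.711×10⁶)(3.080×10⁻⁹) ≈ 0.0207 m.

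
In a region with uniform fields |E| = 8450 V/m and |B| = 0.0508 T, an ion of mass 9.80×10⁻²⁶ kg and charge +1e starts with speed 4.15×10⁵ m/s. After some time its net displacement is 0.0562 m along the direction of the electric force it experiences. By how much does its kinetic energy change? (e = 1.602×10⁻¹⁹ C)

ΔKE ≈ 7.61×10⁻¹⁷ J

The magnetic force is always ⟂ v and does no work; only the electric force changes KE.
ΔKE = F_E · d = |q|E d = (1.602×10⁻¹⁹)(8450)(0.0562) ≈ 7.61×10⁻¹⁷ J.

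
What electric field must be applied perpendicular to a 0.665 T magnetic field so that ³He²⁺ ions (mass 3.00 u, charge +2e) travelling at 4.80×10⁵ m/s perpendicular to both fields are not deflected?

E = 3.19×10⁵ V/m

For straight-line motion qE = qvB, so E = vB.
E = 4.80×10⁵ × 0.665 = 3.19×10⁵ V/m.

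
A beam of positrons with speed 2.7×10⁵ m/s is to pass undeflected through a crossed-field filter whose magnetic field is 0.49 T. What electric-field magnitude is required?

E = 1.3×10⁵ V/m

For straight-line motion qE = qvB, so E = vB.
E = 2.7×10⁵ × 0.49 = 1.3×10⁵ V/m.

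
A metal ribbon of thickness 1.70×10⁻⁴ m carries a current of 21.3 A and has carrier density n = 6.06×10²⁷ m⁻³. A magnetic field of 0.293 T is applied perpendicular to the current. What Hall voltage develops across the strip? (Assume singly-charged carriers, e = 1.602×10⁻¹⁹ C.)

V_H = IB/(n e t).
V_H = (21.3)(0.293)/((6.06×10²⁷)(1.602×10⁻¹⁹)(1.70×10⁻⁴)) ≈ 3.78×10⁻⁵ V.

V_H ≈ 3.78×10⁻⁵ V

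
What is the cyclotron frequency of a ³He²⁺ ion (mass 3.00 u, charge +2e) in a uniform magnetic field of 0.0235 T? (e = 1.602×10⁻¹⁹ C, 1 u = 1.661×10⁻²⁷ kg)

f ≈ 2.40×10⁵ Hz

f = |q|B/(2πm).
f = (3.204×10⁻¹⁹)(0.0235)/(2π·4.983×10⁻²⁷) ≈ 2.40×10⁵ Hz.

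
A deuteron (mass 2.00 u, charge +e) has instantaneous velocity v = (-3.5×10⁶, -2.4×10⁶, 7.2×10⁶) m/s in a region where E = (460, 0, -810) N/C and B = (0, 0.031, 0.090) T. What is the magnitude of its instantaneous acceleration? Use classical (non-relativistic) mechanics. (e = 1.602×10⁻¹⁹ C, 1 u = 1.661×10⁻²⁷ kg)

|a| ≈ 2.66×10¹³ m/s²

v×B = (-4.39×10⁵, 3.15×10⁵, -1.08×10⁵) N/C.
E + v×B = (-4.39×10⁵, 3.15×10⁵, -1.09×10⁵) N/C.
F = q(E + v×B) = (1.602×10⁻¹⁹ C)·(-4.39×10⁵, 3.15×10⁵, -1.09×10⁵) = (-7.03×10⁻¹⁴, 5.05×10⁻¹⁴, -1.75×10⁻¹⁴) N.
|a| = |F|/m = 8.828×10⁻¹⁴/3.322×10⁻²⁷ ≈ 2.66×10¹³ m/s².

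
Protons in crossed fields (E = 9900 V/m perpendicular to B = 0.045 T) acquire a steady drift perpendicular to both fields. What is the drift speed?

The E×B drift speed is v_d = E/B.
v_d = 9900/0.045 = 2.2×10⁵ m/s.

v_d ≈ 2.2×10⁵ m/s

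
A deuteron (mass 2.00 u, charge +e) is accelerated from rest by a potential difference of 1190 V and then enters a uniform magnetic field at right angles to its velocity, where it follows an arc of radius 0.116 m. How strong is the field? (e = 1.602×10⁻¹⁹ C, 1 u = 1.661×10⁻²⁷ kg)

B ≈ 0.0606 T

v = √(2|q|V/m) = √(2·1.602×10⁻¹⁹·1190/3.322×10⁻²⁷) ≈ 3.388×10⁵ m/s.
B = mv/(|q|r) = (3.322×10⁻²⁷)(3.388×10⁵)/((1.602×10⁻¹⁹)(0.116)) ≈ 0.0606 T.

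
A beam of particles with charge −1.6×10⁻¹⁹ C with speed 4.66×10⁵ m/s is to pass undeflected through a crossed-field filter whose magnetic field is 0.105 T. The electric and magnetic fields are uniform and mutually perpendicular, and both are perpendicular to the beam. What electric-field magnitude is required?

E = 4.89×10⁴ V/m

For straight-line motion qE = qvB, so E = vB.
E = 4.66×10⁵ × 0.105 = 4.89×10⁴ V/m.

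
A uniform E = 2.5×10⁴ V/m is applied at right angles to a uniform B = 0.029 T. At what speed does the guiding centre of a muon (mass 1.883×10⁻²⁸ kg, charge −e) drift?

The steady drift has the magnetic force balancing the electric force, so v_d = E/B.
v_d = 2.5×10⁴/0.029 = 8.6×10⁵ m/s.

v_d ≈ 8.6×10⁵ m/s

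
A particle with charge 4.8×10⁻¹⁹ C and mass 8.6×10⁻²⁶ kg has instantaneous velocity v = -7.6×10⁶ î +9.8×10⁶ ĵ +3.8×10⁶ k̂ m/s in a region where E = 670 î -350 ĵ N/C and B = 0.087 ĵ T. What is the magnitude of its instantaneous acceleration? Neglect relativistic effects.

v×B = (-3.31×10⁵, 0, -6.61×10⁵) N/C.
E + v×B = (-3.30×10⁵, -350, -6.61×10⁵) N/C.
F = q(E + v×B) = (4.8×10⁻¹⁹ C)·(-3.30×10⁵, -350, -6.61×10⁵) = (-1.58×10⁻¹³, -1.68×10⁻¹⁶, -3.17×10⁻¹³) N.
|a| = |F|/m = 3.547×10⁻¹³/8.6×10⁻²⁶ ≈ 4.12×10¹² m/s².

|a| ≈ 4.12×10¹² m/s²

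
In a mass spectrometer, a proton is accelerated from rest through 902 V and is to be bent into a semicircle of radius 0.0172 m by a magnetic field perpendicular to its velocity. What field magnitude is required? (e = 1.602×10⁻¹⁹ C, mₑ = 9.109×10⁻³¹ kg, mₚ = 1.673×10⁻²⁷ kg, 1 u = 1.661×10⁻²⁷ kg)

v = √(2|q|V/m) = √(2·1.602×10⁻¹⁹·902/1.673×10⁻²⁷) ≈ 4.156×10⁵ m/s.
B = mv/(|q|r) = (1.673×10⁻²⁷)(4.156×10⁵)/((1.602×10⁻¹⁹)(0.0172)) ≈ 0.252 T.

B ≈ 0.252 T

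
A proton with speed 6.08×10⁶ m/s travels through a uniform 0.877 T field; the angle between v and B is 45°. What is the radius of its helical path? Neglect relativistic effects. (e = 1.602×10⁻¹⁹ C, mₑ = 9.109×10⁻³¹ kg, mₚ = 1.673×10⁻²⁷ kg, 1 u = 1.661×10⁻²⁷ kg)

v⊥ = v sinθ = 6.08×10⁶·sin45° ≈ 4.299×10⁶ m/s.
r = m v⊥/(|q|B) = (1.673×10⁻²⁷)(4.299×10⁶)/((1.602×10⁻¹⁹)(0.877)) ≈ 0.0512 m.

r ≈ 0.0512 m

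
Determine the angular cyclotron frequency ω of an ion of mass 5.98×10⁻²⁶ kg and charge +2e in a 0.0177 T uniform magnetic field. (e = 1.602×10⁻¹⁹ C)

ω = |q|B/m.
ω = (3.204×10⁻¹⁹)(0.0177)/5.98×10⁻²⁶ ≈ 9.48×10⁴ rad/s.

ω ≈ 9.48×10⁴ rad/s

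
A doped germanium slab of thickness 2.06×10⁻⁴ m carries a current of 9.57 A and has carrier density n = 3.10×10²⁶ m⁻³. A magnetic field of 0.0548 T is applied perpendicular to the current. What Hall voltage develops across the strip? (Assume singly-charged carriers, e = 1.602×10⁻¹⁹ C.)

V_H = IB/(n e t).
V_H = (9.57)(0.0548)/((3.10×10²⁶)(1.602×10⁻¹⁹)(2.06×10⁻⁴)) ≈ 5.13×10⁻⁵ V.

V_H ≈ 5.13×10⁻⁵ V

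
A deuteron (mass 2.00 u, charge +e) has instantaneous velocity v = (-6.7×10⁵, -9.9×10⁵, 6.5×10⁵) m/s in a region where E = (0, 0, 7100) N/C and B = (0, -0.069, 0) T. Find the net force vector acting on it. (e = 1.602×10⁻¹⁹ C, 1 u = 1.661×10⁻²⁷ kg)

v×B = (4.49×10⁴, 0, 4.62×10⁴) N/C.
E + v×B = (4.49×10⁴, 0, 5.33×10⁴) N/C.
F = q(E + v×B) = (1.602×10⁻¹⁹ C)·(4.49×10⁴, 0, 5.33×10⁴) = (7.18×10⁻¹⁵, 0, 8.54×10⁻¹⁵) N.

F ≈ (7.18×10⁻¹⁵, 0, 8.54×10⁻¹⁵) N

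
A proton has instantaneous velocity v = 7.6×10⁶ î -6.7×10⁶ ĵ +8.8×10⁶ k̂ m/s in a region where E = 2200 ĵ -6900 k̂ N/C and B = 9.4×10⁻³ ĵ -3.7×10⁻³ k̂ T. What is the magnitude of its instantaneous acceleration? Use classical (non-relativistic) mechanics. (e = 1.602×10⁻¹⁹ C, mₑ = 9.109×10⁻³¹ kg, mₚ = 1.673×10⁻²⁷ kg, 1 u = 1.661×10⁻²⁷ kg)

|a| ≈ 8.80×10¹² m/s²

v×B = (-5.79×10⁴, 2.81×10⁴, 7.14×10⁴) N/C.
E + v×B = (-5.79×10⁴, 3.03×10⁴, 6.45×10⁴) N/C.
F = q(E + v×B) = (1.602×10⁻¹⁹ C)·(-5.79×10⁴, 3.03×10⁴, 6.45×10⁴) = (-9.28×10⁻¹⁵, 4.86×10⁻¹⁵, 1.03×10⁻¹⁴) N.
|a| = |F|/m = 1.472×10⁻¹⁴/1.673×10⁻²⁷ ≈ 8.80×10¹² m/s².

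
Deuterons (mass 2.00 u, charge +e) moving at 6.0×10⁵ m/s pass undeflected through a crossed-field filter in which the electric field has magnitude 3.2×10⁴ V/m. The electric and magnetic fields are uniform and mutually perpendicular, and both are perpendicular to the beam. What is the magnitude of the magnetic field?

Balance of forces in the selector: qE = qvB ⇒ B = E/v.
B = 3.2×10⁴/6.0×10⁵ = 0.053 T.

B = 0.053 T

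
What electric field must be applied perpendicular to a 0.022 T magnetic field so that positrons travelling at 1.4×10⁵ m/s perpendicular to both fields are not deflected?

E = 3100 V/m

For straight-line motion qE = qvB, so E = vB.
E = 1.4×10⁵ × 0.022 = 3100 V/m.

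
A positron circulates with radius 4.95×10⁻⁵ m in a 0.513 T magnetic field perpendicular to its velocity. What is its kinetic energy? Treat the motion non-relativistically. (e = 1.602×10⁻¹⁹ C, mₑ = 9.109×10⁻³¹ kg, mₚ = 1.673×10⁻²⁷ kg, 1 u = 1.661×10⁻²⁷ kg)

KE ≈ 9.08×10⁻¹⁸ J

v = |q|Br/m, then KE = ½mv² = (qBr)²/(2m).
v = (1.602×10⁻¹⁹)(0.513)(4.95×10⁻⁵)/9.109×10⁻³¹ ≈ 4.466×10⁶ m/s.
KE = ½(9.109×10⁻³¹)(4.466×10⁶)² ≈ 9.08×10⁻¹⁸ J.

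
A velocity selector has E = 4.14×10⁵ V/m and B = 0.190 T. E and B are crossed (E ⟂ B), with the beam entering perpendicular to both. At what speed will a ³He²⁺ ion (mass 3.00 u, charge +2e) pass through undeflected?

v = 2.18×10⁶ m/s

Straight-line motion ⇒ electric and magnetic forces cancel, so E = vB.
v = E/B = 4.14×10⁵/0.190 = 2.18×10⁶ m/s.
The result is independent of the particle's charge and mass.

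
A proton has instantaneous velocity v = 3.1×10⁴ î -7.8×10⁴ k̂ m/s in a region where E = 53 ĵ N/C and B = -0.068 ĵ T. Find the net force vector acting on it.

v×B = (-5300, 0, -2110) N/C.
E + v×B = (-5300, 53.0, -2110) N/C.
F = q(E + v×B) = (1.602×10⁻¹⁹ C)·(-5300, 53.0, -2110) = (-8.50×10⁻¹⁶, 8.49×10⁻¹⁸, -3.38×10⁻¹⁶) N.

F ≈ (-8.50×10⁻¹⁶, 8.49×10⁻¹⁸, -3.38×10⁻¹⁶) N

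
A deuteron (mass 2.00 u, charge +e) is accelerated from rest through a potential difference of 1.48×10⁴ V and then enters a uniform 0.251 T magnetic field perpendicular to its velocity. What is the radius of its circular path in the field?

Acceleration: |q|V = ½mv² ⇒ v = √(2|q|V/m) = √(2·1.602×10⁻¹⁹·1.48×10⁴/3.322×10⁻²⁷) ≈ 1.195×10⁶ m/s.
In the field: r = mv/(|q|B) = (3.322×10⁻²⁷)(1.195×10⁶)/((1.602×10⁻¹⁹)(0.251)) ≈ 0.0987 m.

r ≈ 0.0987 m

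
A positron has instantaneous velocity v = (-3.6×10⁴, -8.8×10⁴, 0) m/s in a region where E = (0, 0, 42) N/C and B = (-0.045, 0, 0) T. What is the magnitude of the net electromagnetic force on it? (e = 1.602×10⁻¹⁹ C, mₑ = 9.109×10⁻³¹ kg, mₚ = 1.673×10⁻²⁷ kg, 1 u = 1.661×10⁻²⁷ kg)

v×B = (0, 0, -3960) N/C.
E + v×B = (0, 0, -3920) N/C.
F = q(E + v×B) = (1.602×10⁻¹⁹ C)·(0, 0, -3920) = (0, 0, -6.28×10⁻¹⁶) N.
|F| = 6.28×10⁻¹⁶ N.

|F| ≈ 6.28×10⁻¹⁶ N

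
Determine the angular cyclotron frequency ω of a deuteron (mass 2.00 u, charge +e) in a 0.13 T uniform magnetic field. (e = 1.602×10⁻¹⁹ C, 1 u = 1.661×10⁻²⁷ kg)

ω = |q|B/m.
ω = (1.602×10⁻¹⁹)(0.13)/3.322×10⁻²⁷ ≈ 6.3×10⁶ rad/s.

ω ≈ 6.3×10⁶ rad/s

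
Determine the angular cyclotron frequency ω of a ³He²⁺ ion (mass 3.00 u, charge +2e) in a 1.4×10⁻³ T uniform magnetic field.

ω = |q|B/m.
ω = (3.204×10⁻¹⁹)(1.4×10⁻³)/4.983×10⁻²⁷ ≈ 9.0×10⁴ rad/s.

ω ≈ 9.0×10⁴ rad/s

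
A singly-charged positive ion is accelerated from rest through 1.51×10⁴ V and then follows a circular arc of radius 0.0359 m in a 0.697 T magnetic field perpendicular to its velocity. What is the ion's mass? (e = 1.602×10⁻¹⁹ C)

m ≈ 3.32×10⁻²⁷ kg

Combine |q|V = ½mv² and r = mv/(|q|B): eliminate v to get m = qB²r²/(2V).
m = (1.602×10⁻¹⁹)(0.697)²(0.0359)²/(2·1.51×10⁴) ≈ 3.32×10⁻²⁷ kg.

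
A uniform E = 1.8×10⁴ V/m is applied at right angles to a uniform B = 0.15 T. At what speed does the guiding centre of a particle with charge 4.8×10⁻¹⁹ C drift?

v_d ≈ 1.2×10⁵ m/s

The E×B drift speed is v_d = E/B.
v_d = 1.8×10⁴/0.15 = 1.2×10⁵ m/s.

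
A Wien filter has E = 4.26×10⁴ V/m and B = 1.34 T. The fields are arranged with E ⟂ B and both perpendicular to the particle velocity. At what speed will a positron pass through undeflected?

Straight-line motion ⇒ electric and magnetic forces cancel, so E = vB.
v = E/B = 4.26×10⁴/1.34 = 3.18×10⁴ m/s.

v = 3.18×10⁴ m/s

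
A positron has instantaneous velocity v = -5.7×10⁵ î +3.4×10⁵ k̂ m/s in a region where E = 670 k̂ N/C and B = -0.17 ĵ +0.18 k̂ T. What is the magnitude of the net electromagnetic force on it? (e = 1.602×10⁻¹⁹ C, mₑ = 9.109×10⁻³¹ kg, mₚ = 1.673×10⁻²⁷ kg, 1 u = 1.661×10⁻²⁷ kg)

v×B = (5.78×10⁴, 1.03×10⁵, 9.69×10⁴) N/C.
E + v×B = (5.78×10⁴, 1.03×10⁵, 9.76×10⁴) N/C.
F = q(E + v×B) = (1.602×10⁻¹⁹ C)·(5.78×10⁴, 1.03×10⁵, 9.76×10⁴) = (9.26×10⁻¹⁵, 1.64×10⁻¹⁴, 1.56×10⁻¹⁴) N.
|F| = 2.45×10⁻¹⁴ N.

|F| ≈ 2.45×10⁻¹⁴ N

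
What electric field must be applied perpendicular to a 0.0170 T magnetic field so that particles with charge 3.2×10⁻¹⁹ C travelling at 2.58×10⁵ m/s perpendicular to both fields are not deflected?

E = 4390 V/m

For straight-line motion qE = qvB, so E = vB.
E = 2.58×10⁵ × 0.0170 = 4390 V/m.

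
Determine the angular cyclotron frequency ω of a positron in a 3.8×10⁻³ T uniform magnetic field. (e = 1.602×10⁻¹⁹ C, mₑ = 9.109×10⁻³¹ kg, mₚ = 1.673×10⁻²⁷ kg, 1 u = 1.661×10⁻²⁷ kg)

ω = |q|B/m.
ω = (1.602×10⁻¹⁹)(3.8×10⁻³)/9.109×10⁻³¹ ≈ 6.7×10⁸ rad/s.

ω ≈ 6.7×10⁸ rad/s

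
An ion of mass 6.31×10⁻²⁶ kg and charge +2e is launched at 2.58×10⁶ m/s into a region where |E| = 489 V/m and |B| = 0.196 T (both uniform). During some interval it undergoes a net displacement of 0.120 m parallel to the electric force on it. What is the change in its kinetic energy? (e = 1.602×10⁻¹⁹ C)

The magnetic force is always ⟂ v and does no work; only the electric force changes KE.
ΔKE = F_E · d = |q|E d = (3.204×10⁻¹⁹)(489)(0.120) ≈ 1.88×10⁻¹⁷ J.

ΔKE ≈ 1.88×10⁻¹⁷ J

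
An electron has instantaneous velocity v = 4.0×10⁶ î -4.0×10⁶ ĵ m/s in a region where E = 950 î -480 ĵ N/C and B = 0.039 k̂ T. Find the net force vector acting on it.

v×B = (-1.56×10⁵, -1.56×10⁵, 0) N/C.
E + v×B = (-1.55×10⁵, -1.56×10⁵, 0) N/C.
F = q(E + v×B) = (−1.602×10⁻¹⁹ C)·(-1.55×10⁵, -1.56×10⁵, 0) = (2.48×10⁻¹⁴, 2.51×10⁻¹⁴, 0) N.

F ≈ (2.48×10⁻¹⁴, 2.51×10⁻¹⁴, 0) N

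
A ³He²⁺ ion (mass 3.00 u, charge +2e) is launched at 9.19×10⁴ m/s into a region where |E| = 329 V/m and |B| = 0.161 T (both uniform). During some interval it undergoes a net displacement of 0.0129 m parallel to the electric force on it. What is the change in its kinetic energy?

The magnetic force is always ⟂ v and does no work; only the electric force changes KE.
ΔKE = F_E · d = |q|E d = (3.204×10⁻¹⁹)(329)(0.0129) ≈ 1.36×10⁻¹⁸ J.

ΔKE ≈ 1.36×10⁻¹⁸ J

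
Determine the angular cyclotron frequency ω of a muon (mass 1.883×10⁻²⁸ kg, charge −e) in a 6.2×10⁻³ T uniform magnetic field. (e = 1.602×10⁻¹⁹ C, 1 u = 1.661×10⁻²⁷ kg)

ω = |q|B/m.
ω = (1.602×10⁻¹⁹)(6.2×10⁻³)/1.883×10⁻²⁸ ≈ 5.3×10⁶ rad/s.

ω ≈ 5.3×10⁶ rad/s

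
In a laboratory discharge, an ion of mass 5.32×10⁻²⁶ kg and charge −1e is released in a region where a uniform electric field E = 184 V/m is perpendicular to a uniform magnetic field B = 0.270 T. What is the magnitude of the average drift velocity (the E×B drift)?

v_d ≈ 681 m/s

The E×B drift speed is v_d = E/B.
v_d = 184/0.270 = 681 m/s.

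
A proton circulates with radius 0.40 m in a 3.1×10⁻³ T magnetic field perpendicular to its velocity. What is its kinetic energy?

KE ≈ 1.2×10⁻¹⁷ J

v = |q|Br/m, then KE = ½mv² = (qBr)²/(2m).
v = (1.602×10⁻¹⁹)(3.1×10⁻³)(0.40)/1.673×10⁻²⁷ ≈ 1.187×10⁵ m/s.
KE = ½(1.673×10⁻²⁷)(1.187×10⁵)² ≈ 1.2×10⁻¹⁷ J.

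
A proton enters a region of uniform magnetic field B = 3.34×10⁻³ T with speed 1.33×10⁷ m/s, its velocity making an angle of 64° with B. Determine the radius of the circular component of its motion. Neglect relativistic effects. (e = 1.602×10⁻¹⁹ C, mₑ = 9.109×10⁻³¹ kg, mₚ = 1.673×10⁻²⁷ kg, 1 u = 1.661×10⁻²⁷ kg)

v⊥ = v sinθ = 1.33×10⁷·sin64° ≈ 1.195×10⁷ m/s.
r = m v⊥/(|q|B) = (1.673×10⁻²⁷)(1.195×10⁷)/((1.602×10⁻¹⁹)(3.34×10⁻³)) ≈ 37.4 m.

r ≈ 37.4 m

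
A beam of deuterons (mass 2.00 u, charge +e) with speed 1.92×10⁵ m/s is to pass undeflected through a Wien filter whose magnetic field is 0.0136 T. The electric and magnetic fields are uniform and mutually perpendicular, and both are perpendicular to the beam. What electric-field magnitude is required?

E = 2610 V/m

For straight-line motion qE = qvB, so E = vB.
E = 1.92×10⁵ × 0.0136 = 2610 V/m.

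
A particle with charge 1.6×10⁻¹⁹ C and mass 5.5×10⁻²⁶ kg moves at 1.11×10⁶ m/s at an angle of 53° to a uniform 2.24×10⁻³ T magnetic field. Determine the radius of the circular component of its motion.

r ≈ 136 m

v⊥ = v sinθ = 1.11×10⁶·sin53° ≈ 8.865×10⁵ m/s.
r = m v⊥/(|q|B) = (5.5×10⁻²⁶)(8.865×10⁵)/((1.6×10⁻¹⁹)(2.24×10⁻³)) ≈ 136 m.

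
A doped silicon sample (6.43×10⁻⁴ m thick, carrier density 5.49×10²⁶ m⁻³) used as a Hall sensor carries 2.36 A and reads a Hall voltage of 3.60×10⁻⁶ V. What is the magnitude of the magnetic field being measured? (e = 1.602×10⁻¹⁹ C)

B ≈ 0.0863 T

From V_H = IB/(n e t), B = V_H n e t / I.
B = (3.60×10⁻⁶)(5.49×10²⁶)(1.602×10⁻¹⁹)(6.43×10⁻⁴)/2.36 ≈ 0.0863 T.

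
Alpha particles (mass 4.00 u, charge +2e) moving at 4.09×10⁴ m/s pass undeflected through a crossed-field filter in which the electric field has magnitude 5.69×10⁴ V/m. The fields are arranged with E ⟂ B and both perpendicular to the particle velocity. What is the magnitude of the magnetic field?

B = 1.39 T

Balance of forces in the selector: qE = qvB ⇒ B = E/v.
B = 5.69×10⁴/4.09×10⁴ = 1.39 T.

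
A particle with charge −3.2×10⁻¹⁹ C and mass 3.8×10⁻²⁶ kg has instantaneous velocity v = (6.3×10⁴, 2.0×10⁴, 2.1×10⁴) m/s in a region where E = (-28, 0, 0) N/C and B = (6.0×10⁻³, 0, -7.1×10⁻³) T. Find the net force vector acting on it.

v×B = (-142, 573, -120) N/C.
E + v×B = (-170, 573, -120) N/C.
F = q(E + v×B) = (−3.2×10⁻¹⁹ C)·(-170, 573, -120) = (5.44×10⁻¹⁷, -1.83×10⁻¹⁶, 3.84×10⁻¹⁷) N.

F ≈ (5.44×10⁻¹⁷, -1.83×10⁻¹⁶, 3.84×10⁻¹⁷) N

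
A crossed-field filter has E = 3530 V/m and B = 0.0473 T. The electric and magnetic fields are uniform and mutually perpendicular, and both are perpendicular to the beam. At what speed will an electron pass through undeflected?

Straight-line motion ⇒ electric and magnetic forces cancel, so E = vB.
v = E/B = 3530/0.0473 = 7.46×10⁴ m/s.

v = 7.46×10⁴ m/s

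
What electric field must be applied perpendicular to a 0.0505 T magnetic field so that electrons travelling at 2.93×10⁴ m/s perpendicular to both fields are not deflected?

E = 1480 V/m

For straight-line motion qE = qvB, so E = vB.
E = 2.93×10⁴ × 0.0505 = 1480 V/m.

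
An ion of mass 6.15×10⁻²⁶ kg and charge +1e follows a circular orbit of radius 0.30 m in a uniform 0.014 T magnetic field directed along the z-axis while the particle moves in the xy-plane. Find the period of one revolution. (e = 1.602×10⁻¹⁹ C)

The cyclotron period depends only on m, q, B: T = 2πm/(|q|B).
T = 2π(6.15×10⁻²⁶)/((1.602×10⁻¹⁹)(0.014)) ≈ 1.7×10⁻⁴ s.

T ≈ 1.7×10⁻⁴ s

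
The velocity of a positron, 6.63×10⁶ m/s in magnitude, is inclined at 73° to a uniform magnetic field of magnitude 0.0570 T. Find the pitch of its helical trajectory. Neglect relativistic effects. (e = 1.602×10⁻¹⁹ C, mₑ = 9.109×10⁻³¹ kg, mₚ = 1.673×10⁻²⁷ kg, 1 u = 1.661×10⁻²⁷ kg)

v∥ = v cosθ = 6.63×10⁶·cos73° ≈ 1.938×10⁶ m/s.
T = 2πm/(|q|B) = 2π(9.109×10⁻³¹)/((1.602×10⁻¹⁹)(0.0570)) ≈ 6.268×10⁻¹⁰ s.
pitch = v∥ T = (1.938×10⁶)(6.268×10⁻¹⁰) ≈ 1.21×10⁻³ m.

p ≈ 1.21×10⁻³ m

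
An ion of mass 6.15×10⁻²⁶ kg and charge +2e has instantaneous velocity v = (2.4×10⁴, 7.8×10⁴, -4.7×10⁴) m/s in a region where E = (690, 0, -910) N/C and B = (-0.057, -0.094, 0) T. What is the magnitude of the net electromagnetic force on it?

|F| ≈ 1.53×10⁻¹⁵ N

v×B = (-4420, 2680, 2190) N/C.
E + v×B = (-3730, 2680, 1280) N/C.
F = q(E + v×B) = (3.204×10⁻¹⁹ C)·(-3730, 2680, 1280) = (-1.19×10⁻¹⁵, 8.58×10⁻¹⁶, 4.10×10⁻¹⁶) N.
|F| = 1.53×10⁻¹⁵ N.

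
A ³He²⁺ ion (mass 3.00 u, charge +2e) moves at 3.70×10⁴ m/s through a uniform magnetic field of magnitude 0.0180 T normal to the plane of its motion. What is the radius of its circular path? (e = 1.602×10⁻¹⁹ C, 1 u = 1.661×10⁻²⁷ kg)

r ≈ 0.0320 m

The magnetic force provides the centripetal force: |q|vB = mv²/r.
r = mv/(|q|B) = (4.983×10⁻²⁷)(3.70×10⁴)/((3.204×10⁻¹⁹)(0.0180)) ≈ 0.0320 m.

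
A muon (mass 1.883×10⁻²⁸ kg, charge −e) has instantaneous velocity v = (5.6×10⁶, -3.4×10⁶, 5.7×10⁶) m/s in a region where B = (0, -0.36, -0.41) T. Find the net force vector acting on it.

F ≈ (-5.52×10⁻¹³, -3.68×10⁻¹³, 3.23×10⁻¹³) N

v×B = (3.45×10⁶, 2.30×10⁶, -2.02×10⁶) N/C.
F = q v×B = (−1.602×10⁻¹⁹ C)·(3.45×10⁶, 2.30×10⁶, -2.02×10⁶) = (-5.52×10⁻¹³, -3.68×10⁻¹³, 3.23×10⁻¹³) N.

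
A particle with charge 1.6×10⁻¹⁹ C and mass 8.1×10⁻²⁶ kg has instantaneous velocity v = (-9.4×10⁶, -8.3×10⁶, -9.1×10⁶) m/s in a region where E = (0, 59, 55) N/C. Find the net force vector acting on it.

F ≈ (0, 9.44×10⁻¹⁸, 8.80×10⁻¹⁸) N

Only an electric field acts, so F = qE = (1.6×10⁻¹⁹ C)·(0, 59.0, 55.0) = (0, 9.44×10⁻¹⁸, 8.80×10⁻¹⁸) N.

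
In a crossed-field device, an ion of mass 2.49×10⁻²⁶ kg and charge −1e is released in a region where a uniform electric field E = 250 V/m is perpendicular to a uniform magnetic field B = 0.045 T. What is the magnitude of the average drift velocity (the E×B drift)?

v_d ≈ 5600 m/s

The steady drift has the magnetic force balancing the electric force, so v_d = E/B.
v_d = 250/0.045 = 5600 m/s.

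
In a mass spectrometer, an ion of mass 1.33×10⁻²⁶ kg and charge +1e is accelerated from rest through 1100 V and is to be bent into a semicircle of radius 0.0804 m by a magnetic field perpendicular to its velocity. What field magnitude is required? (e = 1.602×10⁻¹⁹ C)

B ≈ 0.168 T

v = √(2|q|V/m) = √(2·1.602×10⁻¹⁹·1100/1.33×10⁻²⁶) ≈ 1.628×10⁵ m/s.
B = mv/(|q|r) = (1.33×10⁻²⁶)(1.628×10⁵)/((1.602×10⁻¹⁹)(0.0804)) ≈ 0.168 T.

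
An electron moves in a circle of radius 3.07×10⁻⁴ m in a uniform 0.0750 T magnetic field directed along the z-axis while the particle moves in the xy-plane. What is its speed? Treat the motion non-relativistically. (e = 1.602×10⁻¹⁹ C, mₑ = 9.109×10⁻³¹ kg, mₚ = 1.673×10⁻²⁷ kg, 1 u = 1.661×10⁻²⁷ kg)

v ≈ 4.05×10⁶ m/s

From |q|vB = mv²/r, v = |q|Br/m.
v = (1.602×10⁻¹⁹)(0.0750)(3.07×10⁻⁴)/9.109×10⁻³¹ ≈ 4.05×10⁶ m/s.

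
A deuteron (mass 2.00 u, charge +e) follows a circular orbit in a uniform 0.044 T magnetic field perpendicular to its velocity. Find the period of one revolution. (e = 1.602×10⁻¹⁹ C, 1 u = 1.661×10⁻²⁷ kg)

The cyclotron period depends only on m, q, B: T = 2πm/(|q|B).
T = 2π(3.322×10⁻²⁷)/((1.602×10⁻¹⁹)(0.044)) ≈ 3.0×10⁻⁶ s.

T ≈ 3.0×10⁻⁶ s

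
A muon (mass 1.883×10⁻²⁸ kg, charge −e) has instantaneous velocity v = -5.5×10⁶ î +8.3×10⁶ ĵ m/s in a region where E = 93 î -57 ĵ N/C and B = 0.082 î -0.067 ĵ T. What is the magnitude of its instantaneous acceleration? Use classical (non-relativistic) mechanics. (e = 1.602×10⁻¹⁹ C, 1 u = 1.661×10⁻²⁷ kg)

v×B = (0, 0, -3.12×10⁵) N/C.
E + v×B = (93.0, -57.0, -3.12×10⁵) N/C.
F = q(E + v×B) = (−1.602×10⁻¹⁹ C)·(93.0, -57.0, -3.12×10⁵) = (-1.49×10⁻¹⁷, 9.13×10⁻¹⁸, 5.00×10⁻¹⁴) N.
|a| = |F|/m = 5.000×10⁻¹⁴/1.883×10⁻²⁸ ≈ 2.66×10¹⁴ m/s².

|a| ≈ 2.66×10¹⁴ m/s²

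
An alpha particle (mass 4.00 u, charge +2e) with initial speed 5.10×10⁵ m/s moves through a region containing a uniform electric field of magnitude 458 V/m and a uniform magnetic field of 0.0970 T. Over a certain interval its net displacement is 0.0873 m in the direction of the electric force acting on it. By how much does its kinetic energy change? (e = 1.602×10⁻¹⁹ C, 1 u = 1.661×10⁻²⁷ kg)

The magnetic force is always ⟂ v and does no work; only the electric force changes KE.
ΔKE = F_E · d = |q|E d = (3.204×10⁻¹⁹)(458)(0.0873) ≈ 1.28×10⁻¹⁷ J.

ΔKE ≈ 1.28×10⁻¹⁷ J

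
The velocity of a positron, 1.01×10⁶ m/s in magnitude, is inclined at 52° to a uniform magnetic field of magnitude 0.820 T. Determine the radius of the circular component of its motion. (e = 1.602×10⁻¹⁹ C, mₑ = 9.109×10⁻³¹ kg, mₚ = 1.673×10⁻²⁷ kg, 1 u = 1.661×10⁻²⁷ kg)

r ≈ 5.52×10⁻⁶ m

v⊥ = v sinθ = 1.01×10⁶·sin52° ≈ 7.959×10⁵ m/s.
r = m v⊥/(|q|B) = (9.109×10⁻³¹)(7.959×10⁵)/((1.602×10⁻¹⁹)(0.820)) ≈ 5.52×10⁻⁶ m.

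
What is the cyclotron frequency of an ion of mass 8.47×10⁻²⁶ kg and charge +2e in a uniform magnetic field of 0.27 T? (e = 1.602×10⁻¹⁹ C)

f = |q|B/(2πm).
f = (3.204×10⁻¹⁹)(0.27)/(2π·8.47×10⁻²⁶) ≈ 1.6×10⁵ Hz.

f ≈ 1.6×10⁵ Hz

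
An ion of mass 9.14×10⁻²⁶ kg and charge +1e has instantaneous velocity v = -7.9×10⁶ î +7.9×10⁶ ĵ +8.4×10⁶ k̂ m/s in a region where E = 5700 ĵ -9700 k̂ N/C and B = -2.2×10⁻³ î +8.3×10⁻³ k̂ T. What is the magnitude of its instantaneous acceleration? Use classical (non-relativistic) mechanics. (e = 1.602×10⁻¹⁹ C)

v×B = (6.56×10⁴, 4.71×10⁴, 1.74×10⁴) N/C.
E + v×B = (6.56×10⁴, 5.28×10⁴, 7680) N/C.
F = q(E + v×B) = (1.602×10⁻¹⁹ C)·(6.56×10⁴, 5.28×10⁴, 7680) = (1.05×10⁻¹⁴, 8.46×10⁻¹⁵, 1.23×10⁻¹⁵) N.
|a| = |F|/m = 1.354×10⁻¹⁴/9.14×10⁻²⁶ ≈ 1.48×10¹¹ m/s².

|a| ≈ 1.48×10¹¹ m/s²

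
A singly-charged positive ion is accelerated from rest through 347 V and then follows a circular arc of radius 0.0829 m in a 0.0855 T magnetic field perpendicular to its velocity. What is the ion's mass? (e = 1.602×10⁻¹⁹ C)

m ≈ 1.16×10⁻²⁶ kg

Combine |q|V = ½mv² and r = mv/(|q|B): eliminate v to get m = qB²r²/(2V).
m = (1.602×10⁻¹⁹)(0.0855)²(0.0829)²/(2·347) ≈ 1.16×10⁻²⁶ kg.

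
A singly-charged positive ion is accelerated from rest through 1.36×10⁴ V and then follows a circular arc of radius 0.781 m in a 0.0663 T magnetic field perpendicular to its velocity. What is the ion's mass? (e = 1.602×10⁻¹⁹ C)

Combine |q|V = ½mv² and r = mv/(|q|B): eliminate v to get m = qB²r²/(2V).
m = (1.602×10⁻¹⁹)(0.0663)²(0.781)²/(2·1.36×10⁴) ≈ 1.58×10⁻²⁶ kg.

m ≈ 1.58×10⁻²⁶ kg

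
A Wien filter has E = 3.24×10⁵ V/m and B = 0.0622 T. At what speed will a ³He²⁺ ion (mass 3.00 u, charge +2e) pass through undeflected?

v = 5.21×10⁶ m/s

Straight-line motion ⇒ electric and magnetic forces cancel, so E = vB.
v = E/B = 3.24×10⁵/0.0622 = 5.21×10⁶ m/s.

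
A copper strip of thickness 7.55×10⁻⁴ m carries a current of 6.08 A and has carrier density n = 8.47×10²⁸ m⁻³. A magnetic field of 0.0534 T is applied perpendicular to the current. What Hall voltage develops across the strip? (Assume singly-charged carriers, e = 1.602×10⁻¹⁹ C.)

V_H ≈ 3.17×10⁻⁸ V

V_H = IB/(n e t).
V_H = (6.08)(0.0534)/((8.47×10²⁸)(1.602×10⁻¹⁹)(7.55×10⁻⁴)) ≈ 3.17×10⁻⁸ V.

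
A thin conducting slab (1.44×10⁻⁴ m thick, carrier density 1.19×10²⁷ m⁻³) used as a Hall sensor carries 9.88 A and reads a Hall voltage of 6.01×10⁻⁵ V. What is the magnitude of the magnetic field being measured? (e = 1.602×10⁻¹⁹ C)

From V_H = IB/(n e t), B = V_H n e t / I.
B = (6.01×10⁻⁵)(1.19×10²⁷)(1.602×10⁻¹⁹)(1.44×10⁻⁴)/9.88 ≈ 0.167 T.

B ≈ 0.167 T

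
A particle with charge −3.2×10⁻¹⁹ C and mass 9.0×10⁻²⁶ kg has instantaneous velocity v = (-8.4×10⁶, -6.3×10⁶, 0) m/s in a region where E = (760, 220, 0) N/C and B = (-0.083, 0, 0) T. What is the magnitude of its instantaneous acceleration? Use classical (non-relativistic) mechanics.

|a| ≈ 1.86×10¹² m/s²

v×B = (0, 0, -5.23×10⁵) N/C.
E + v×B = (760, 220, -5.23×10⁵) N/C.
F = q(E + v×B) = (−3.2×10⁻¹⁹ C)·(760, 220, -5.23×10⁵) = (-2.43×10⁻¹⁶, -7.04×10⁻¹⁷, 1.67×10⁻¹³) N.
|a| = |F|/m = 1.673×10⁻¹³/9.0×10⁻²⁶ ≈ 1.86×10¹² m/s².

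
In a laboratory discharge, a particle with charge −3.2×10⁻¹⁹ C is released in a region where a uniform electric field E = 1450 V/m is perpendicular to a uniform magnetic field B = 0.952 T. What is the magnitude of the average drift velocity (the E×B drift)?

v_d ≈ 1520 m/s

The E×B drift speed is v_d = E/B.
v_d = 1450/0.952 = 1520 m/s.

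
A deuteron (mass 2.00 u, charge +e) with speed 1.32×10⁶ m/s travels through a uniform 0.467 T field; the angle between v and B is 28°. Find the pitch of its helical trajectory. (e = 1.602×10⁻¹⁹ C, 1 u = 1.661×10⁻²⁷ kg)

v∥ = v cosθ = 1.32×10⁶·cos28° ≈ 1.165×10⁶ m/s.
T = 2πm/(|q|B) = 2π(3.322×10⁻²⁷)/((1.602×10⁻¹⁹)(0.467)) ≈ 2.790×10⁻⁷ s.
pitch = v∥ T = (1.165×10⁶)(2.790×10⁻⁷) ≈ 0.325 m.

p ≈ 0.325 m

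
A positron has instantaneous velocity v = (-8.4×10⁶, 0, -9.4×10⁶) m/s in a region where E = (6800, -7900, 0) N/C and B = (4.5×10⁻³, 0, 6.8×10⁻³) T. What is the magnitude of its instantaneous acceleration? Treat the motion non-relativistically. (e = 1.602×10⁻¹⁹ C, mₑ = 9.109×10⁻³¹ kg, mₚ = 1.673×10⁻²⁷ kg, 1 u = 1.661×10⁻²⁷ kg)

v×B = (0, 1.48×10⁴, 0) N/C.
E + v×B = (6800, 6920, 0) N/C.
F = q(E + v×B) = (1.602×10⁻¹⁹ C)·(6800, 6920, 0) = (1.09×10⁻¹⁵, 1.11×10⁻¹⁵, 0) N.
|a| = |F|/m = 1.554×10⁻¹⁵/9.109×10⁻³¹ ≈ 1.71×10¹⁵ m/s².

|a| ≈ 1.71×10¹⁵ m/s²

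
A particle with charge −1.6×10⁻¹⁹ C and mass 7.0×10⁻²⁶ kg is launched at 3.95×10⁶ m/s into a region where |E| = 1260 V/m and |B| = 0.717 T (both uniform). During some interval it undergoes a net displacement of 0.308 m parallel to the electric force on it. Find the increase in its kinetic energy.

The magnetic force is always ⟂ v and does no work; only the electric force changes KE.
ΔKE = F_E · d = |q|E d = (1.6×10⁻¹⁹)(1260)(0.308) ≈ 6.21×10⁻¹⁷ J.

ΔKE ≈ 6.21×10⁻¹⁷ J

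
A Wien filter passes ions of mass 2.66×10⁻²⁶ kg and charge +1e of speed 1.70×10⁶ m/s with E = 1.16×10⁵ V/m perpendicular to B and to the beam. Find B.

Balance of forces in the selector: qE = qvB ⇒ B = E/v.
B = 1.16×10⁵/1.70×10⁶ = 0.0682 T.

B = 0.0682 T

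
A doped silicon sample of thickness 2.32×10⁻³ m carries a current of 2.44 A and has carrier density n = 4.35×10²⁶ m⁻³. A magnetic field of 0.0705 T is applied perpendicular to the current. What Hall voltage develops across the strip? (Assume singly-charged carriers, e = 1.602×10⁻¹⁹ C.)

V_H = IB/(n e t).
V_H = (2.44)(0.0705)/((4.35×10²⁶)(1.602×10⁻¹⁹)(2.32×10⁻³)) ≈ 1.06×10⁻⁶ V.

V_H ≈ 1.06×10⁻⁶ V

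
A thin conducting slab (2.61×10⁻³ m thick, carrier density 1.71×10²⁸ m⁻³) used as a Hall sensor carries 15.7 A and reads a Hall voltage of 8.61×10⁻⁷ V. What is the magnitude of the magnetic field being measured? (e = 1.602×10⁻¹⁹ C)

B ≈ 0.392 T

From V_H = IB/(n e t), B = V_H n e t / I.
B = (8.61×10⁻⁷)(1.71×10²⁸)(1.602×10⁻¹⁹)(2.61×10⁻³)/15.7 ≈ 0.392 T.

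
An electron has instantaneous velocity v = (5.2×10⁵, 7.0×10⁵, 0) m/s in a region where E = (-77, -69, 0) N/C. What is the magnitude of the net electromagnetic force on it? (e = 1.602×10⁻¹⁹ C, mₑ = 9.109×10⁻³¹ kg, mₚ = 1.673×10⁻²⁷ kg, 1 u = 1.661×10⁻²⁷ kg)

Only an electric field acts, so F = qE = (−1.602×10⁻¹⁹ C)·(-77.0, -69.0, 0) = (1.23×10⁻¹⁷, 1.11×10⁻¹⁷, 0) N.
|F| = 1.66×10⁻¹⁷ N.

|F| ≈ 1.66×10⁻¹⁷ N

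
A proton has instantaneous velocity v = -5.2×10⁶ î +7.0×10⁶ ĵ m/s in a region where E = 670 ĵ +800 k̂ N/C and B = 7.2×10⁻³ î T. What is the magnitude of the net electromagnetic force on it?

|F| ≈ 7.95×10⁻¹⁵ N

v×B = (0, 0, -5.04×10⁴) N/C.
E + v×B = (0, 670, -4.96×10⁴) N/C.
F = q(E + v×B) = (1.602×10⁻¹⁹ C)·(0, 670, -4.96×10⁴) = (0, 1.07×10⁻¹⁶, -7.95×10⁻¹⁵) N.
|F| = 7.95×10⁻¹⁵ N.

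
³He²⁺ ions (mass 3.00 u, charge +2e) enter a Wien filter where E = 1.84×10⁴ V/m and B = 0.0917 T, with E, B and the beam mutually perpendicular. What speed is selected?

Straight-line motion ⇒ electric and magnetic forces cancel, so E = vB.
v = E/B = 1.84×10⁴/0.0917 = 2.01×10⁵ m/s.

v = 2.01×10⁵ m/s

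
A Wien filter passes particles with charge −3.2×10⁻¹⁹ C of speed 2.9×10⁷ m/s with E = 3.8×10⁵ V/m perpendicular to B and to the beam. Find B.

B = 0.013 T

Balance of forces in the selector: qE = qvB ⇒ B = E/v.
B = 3.8×10⁵/2.9×10⁷ = 0.013 T.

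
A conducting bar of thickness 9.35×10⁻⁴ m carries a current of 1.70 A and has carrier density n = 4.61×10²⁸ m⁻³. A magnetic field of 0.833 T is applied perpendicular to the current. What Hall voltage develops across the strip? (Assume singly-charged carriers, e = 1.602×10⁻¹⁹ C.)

V_H = IB/(n e t).
V_H = (1.70)(0.833)/((4.61×10²⁸)(1.602×10⁻¹⁹)(9.35×10⁻⁴)) ≈ 2.05×10⁻⁷ V.

V_H ≈ 2.05×10⁻⁷ V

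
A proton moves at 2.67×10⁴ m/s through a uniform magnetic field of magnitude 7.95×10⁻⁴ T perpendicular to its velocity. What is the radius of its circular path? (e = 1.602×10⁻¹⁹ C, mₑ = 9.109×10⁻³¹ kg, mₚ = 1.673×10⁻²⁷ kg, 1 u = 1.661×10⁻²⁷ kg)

r ≈ 0.351 m

The magnetic force provides the centripetal force: |q|vB = mv²/r.
r = mv/(|q|B) = (1.673×10⁻²⁷)(2.67×10⁴)/((1.602×10⁻¹⁹)(7.95×10⁻⁴)) ≈ 0.351 m.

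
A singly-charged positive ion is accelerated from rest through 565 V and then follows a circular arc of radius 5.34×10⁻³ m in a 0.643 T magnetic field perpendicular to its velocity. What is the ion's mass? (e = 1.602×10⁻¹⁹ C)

m ≈ 1.67×10⁻²⁷ kg

Combine |q|V = ½mv² and r = mv/(|q|B): eliminate v to get m = qB²r²/(2V).
m = (1.602×10⁻¹⁹)(0.643)²(5.34×10⁻³)²/(2·565) ≈ 1.67×10⁻²⁷ kg.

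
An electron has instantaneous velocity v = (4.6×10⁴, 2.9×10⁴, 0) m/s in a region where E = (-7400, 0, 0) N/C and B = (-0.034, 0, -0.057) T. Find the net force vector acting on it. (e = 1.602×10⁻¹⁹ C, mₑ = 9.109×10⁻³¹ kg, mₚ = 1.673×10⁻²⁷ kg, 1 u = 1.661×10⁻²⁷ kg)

v×B = (-1650, 2620, 986) N/C.
E + v×B = (-9050, 2620, 986) N/C.
F = q(E + v×B) = (−1.602×10⁻¹⁹ C)·(-9050, 2620, 986) = (1.45×10⁻¹⁵, -4.20×10⁻¹⁶, -1.58×10⁻¹⁶) N.

F ≈ (1.45×10⁻¹⁵, -4.20×10⁻¹⁶, -1.58×10⁻¹⁶) N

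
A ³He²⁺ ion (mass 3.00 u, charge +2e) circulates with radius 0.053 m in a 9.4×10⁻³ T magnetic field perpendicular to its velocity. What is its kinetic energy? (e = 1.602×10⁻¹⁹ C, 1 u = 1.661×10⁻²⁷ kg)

v = |q|Br/m, then KE = ½mv² = (qBr)²/(2m).
v = (3.204×10⁻¹⁹)(9.4×10⁻³)(0.053)/4.983×10⁻²⁷ ≈ 3.203×10⁴ m/s.
KE = ½(4.983×10⁻²⁷)(3.203×10⁴)² ≈ 2.6×10⁻¹⁸ J = 16 eV.

KE ≈ 16 eV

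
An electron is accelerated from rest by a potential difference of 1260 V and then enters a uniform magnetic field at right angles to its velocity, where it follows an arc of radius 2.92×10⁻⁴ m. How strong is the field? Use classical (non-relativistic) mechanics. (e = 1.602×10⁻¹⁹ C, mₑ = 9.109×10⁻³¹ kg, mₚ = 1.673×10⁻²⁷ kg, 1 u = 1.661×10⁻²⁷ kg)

B ≈ 0.410 T

v = √(2|q|V/m) = √(2·1.602×10⁻¹⁹·1260/9.109×10⁻³¹) ≈ 2.105×10⁷ m/s.
B = mv/(|q|r) = (9.109×10⁻³¹)(2.105×10⁷)/((1.602×10⁻¹⁹)(2.92×10⁻⁴)) ≈ 0.410 T.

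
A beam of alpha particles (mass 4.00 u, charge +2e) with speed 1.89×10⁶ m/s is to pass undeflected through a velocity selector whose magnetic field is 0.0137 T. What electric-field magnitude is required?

For straight-line motion qE = qvB, so E = vB.
E = 1.89×10⁶ × 0.0137 = 2.59×10⁴ V/m.

E = 2.59×10⁴ V/m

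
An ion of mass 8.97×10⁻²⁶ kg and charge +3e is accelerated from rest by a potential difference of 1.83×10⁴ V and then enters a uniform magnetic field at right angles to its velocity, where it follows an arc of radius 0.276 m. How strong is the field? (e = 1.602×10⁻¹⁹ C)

B ≈ 0.299 T

v = √(2|q|V/m) = √(2·4.806×10⁻¹⁹·1.83×10⁴/8.97×10⁻²⁶) ≈ 4.428×10⁵ m/s.
B = mv/(|q|r) = (8.97×10⁻²⁶)(4.428×10⁵)/((4.806×10⁻¹⁹)(0.276)) ≈ 0.299 T.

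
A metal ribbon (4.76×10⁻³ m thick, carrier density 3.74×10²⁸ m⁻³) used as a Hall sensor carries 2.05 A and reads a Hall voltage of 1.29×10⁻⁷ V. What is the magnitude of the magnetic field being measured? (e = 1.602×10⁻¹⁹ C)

From V_H = IB/(n e t), B = V_H n e t / I.
B = (1.29×10⁻⁷)(3.74×10²⁸)(1.602×10⁻¹⁹)(4.76×10⁻³)/2.05 ≈ 1.79 T.

B ≈ 1.79 T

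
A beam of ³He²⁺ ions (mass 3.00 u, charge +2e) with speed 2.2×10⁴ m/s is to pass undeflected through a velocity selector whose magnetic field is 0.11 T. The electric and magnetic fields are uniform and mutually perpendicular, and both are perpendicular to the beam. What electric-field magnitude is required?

E = 2400 V/m

For straight-line motion qE = qvB, so E = vB.
E = 2.2×10⁴ × 0.11 = 2400 V/m.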